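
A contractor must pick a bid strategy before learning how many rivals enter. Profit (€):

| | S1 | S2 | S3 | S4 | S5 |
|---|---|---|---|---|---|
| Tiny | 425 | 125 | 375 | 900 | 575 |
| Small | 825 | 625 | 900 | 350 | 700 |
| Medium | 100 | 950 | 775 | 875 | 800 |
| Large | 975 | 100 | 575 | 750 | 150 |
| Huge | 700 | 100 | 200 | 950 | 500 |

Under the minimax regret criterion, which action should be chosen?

Small

Column bests: S1=975, S2=950, S3=900, S4=950, S5=800.
Tiny regrets: 550, 825, 525, 50, 225 → max 825
Small regrets: 150, 325, 0, 600, 100 → max 600
Medium regrets: 875, 0, 125, 75, 0 → max 875
Large regrets: 0, 850, 325, 200, 650 → max 850
Huge regrets: 275, 850, 700, 0, 300 → max 850
Smallest max regret = 600 → Small.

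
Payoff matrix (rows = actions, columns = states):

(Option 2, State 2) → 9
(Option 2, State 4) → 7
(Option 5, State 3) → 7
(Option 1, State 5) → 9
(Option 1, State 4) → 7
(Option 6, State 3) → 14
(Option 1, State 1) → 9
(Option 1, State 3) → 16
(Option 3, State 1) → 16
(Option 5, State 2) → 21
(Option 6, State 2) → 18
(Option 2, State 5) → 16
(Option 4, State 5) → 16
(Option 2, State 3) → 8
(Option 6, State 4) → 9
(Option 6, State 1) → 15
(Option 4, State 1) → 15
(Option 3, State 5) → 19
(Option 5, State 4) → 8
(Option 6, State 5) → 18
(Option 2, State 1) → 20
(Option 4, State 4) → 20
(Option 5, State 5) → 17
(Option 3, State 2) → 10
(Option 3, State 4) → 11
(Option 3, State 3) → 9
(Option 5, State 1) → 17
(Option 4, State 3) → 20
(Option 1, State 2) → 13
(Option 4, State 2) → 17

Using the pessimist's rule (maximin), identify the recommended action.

Option 4

Row minima: Option 1=7, Option 2=7, Option 3=9, Option 4=15, Option 5=7, Option 6=9
Best worst-case = 15 → Option 4.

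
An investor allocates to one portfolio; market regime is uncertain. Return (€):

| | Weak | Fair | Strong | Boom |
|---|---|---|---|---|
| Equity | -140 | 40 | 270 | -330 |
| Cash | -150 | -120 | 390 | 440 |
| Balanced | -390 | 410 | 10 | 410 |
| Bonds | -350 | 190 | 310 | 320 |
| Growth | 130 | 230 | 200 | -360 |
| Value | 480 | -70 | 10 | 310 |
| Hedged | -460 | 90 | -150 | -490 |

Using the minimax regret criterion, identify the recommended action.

Value

Column bests: Weak=480, Fair=410, Strong=390, Boom=440.
Equity regrets: 620, 370, 120, 770 → max 770
Cash regrets: 630, 530, 0, 0 → max 630
Balanced regrets: 870, 0, 380, 30 → max 870
Bonds regrets: 830, 220, 80, 120 → max 830
Growth regrets: 350, 180, 190, 800 → max 800
Value regrets: 0, 480, 380, 130 → max 480
Hedged regrets: 940, 320, 540, 930 → max 940
Smallest max regret = 480 → Value.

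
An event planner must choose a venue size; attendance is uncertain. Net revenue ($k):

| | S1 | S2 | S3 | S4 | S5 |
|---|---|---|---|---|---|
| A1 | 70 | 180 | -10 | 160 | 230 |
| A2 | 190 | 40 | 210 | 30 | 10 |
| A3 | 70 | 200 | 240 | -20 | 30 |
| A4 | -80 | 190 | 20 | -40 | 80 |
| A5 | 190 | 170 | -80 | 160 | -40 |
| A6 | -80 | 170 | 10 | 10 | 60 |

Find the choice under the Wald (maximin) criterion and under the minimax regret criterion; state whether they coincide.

Row minima: A1=-10, A2=10, A3=-20, A4=-80, A5=-80, A6=-80
Best worst-case = 10 → A2.
Column bests: S1=190, S2=200, S3=240, S4=160, S5=230.
A1 regrets: 120, 20, 250, 0, 0 → max 250
A2 regrets: 0, 160, 30, 130, 220 → max 220
A3 regrets: 120, 0, 0, 180, 200 → max 200
A4 regrets: 270, 10, 220, 200, 150 → max 270
A5 regrets: 0, 30, 320, 0, 270 → max 320
A6 regrets: 270, 30, 230, 150, 170 → max 270
Smallest max regret = 200 → A3.

maximin → A2; minimax regret → A3 (disagree)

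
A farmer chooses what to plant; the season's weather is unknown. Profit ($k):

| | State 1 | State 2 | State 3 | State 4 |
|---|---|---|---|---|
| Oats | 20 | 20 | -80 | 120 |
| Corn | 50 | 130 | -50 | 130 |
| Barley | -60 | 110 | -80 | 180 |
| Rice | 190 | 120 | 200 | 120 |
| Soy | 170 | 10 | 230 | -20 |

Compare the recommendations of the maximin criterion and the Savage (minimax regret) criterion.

Row minima: Oats=-80, Corn=-50, Barley=-80, Rice=120, Soy=-20
Best worst-case = 120 → Rice.
Column bests: State 1=190, State 2=130, State 3=230, State 4=180.
Oats regrets: 170, 110, 310, 60 → max 310
Corn regrets: 140, 0, 280, 50 → max 280
Barley regrets: 250, 20, 310, 0 → max 310
Rice regrets: 0, 10, 30, 60 → max 60
Soy regrets: 20, 120, 0, 200 → max 200
Smallest max regret = 60 → Rice.

maximin → Rice; minimax regret → Rice (agree)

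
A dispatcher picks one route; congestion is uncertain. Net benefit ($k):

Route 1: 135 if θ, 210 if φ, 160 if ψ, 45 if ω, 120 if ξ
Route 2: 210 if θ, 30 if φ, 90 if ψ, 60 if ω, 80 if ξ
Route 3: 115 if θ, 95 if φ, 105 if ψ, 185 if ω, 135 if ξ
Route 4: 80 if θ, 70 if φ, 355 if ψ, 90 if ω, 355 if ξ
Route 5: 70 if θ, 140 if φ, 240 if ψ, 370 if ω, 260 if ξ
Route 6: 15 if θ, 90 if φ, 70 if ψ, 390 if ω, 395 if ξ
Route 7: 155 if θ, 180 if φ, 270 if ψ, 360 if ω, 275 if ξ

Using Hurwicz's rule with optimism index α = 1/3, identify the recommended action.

Route 1: 1/3·210 + 2/3·45 = 100
Route 2: 1/3·210 + 2/3·30 = 90
Route 3: 1/3·185 + 2/3·95 = 125
Route 4: 1/3·355 + 2/3·70 = 165
Route 5: 1/3·370 + 2/3·70 = 170
Route 6: 1/3·395 + 2/3·15 = 425/3
Route 7: 1/3·360 + 2/3·155 = 670/3
Highest Hurwicz score = 670/3 → Route 7.

Route 7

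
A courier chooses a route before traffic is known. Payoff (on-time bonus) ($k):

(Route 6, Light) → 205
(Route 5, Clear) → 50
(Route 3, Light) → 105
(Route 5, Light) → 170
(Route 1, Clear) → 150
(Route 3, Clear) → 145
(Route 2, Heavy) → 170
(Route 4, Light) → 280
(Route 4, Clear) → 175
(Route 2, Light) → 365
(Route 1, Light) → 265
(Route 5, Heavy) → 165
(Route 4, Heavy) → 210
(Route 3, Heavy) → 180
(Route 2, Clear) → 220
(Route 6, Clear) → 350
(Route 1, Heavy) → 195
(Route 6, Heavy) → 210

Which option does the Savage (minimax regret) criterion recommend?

Column bests: Clear=350, Light=365, Heavy=210.
Route 1 regrets: 200, 100, 15 → max 200
Route 2 regrets: 130, 0, 40 → max 130
Route 3 regrets: 205, 260, 30 → max 260
Route 4 regrets: 175, 85, 0 → max 175
Route 5 regrets: 300, 195, 45 → max 300
Route 6 regrets: 0, 160, 0 → max 160
Smallest max regret = 130 → Route 2.

Route 2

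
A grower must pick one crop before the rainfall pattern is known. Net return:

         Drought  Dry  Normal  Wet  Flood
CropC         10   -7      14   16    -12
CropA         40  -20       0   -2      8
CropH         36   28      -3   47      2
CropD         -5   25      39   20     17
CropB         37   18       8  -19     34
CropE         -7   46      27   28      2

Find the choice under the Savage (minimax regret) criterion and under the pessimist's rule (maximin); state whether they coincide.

minimax regret → CropH; maximin → CropH (agree)

Column bests: Drought=40, Dry=46, Normal=39, Wet=47, Flood=34.
CropC regrets: 30, 53, 25, 31, 46 → max 53
CropA regrets: 0, 66, 39, 49, 26 → max 66
CropH regrets: 4, 18, 42, 0, 32 → max 42
CropD regrets: 45, 21, 0, 27, 17 → max 45
CropB regrets: 3, 28, 31, 66, 0 → max 66
CropE regrets: 47, 0, 12, 19, 32 → max 47
Smallest max regret = 42 → CropH.
Row minima: CropC=-12, CropA=-20, CropH=-3, CropD=-5, CropB=-19, CropE=-7
Best worst-case = -3 → CropH.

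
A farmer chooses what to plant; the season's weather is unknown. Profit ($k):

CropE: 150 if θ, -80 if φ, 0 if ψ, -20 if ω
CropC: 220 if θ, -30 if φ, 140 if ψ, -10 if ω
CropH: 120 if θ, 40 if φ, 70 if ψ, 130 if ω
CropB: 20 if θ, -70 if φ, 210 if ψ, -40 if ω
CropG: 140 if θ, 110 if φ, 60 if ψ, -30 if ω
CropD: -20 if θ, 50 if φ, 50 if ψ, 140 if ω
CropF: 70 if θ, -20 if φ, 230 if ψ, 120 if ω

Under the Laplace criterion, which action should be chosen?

Row averages: CropE=12.5, CropC=80, CropH=90, CropB=30, CropG=70, CropD=55, CropF=100
Highest average = 100 → CropF.

CropF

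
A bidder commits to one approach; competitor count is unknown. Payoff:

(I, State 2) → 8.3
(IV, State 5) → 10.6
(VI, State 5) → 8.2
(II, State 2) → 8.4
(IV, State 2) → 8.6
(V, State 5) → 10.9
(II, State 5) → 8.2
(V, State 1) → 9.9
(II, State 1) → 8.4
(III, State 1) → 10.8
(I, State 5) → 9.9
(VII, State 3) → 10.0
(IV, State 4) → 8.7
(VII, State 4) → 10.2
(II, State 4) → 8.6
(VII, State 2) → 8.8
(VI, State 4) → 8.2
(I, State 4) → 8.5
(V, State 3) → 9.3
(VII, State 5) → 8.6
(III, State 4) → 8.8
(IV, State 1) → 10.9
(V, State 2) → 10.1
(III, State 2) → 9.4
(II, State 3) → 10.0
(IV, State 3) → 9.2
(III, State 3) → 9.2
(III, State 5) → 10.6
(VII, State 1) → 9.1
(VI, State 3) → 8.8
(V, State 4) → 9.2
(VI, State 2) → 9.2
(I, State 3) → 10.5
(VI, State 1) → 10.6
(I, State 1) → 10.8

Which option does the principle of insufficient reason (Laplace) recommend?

V

Row averages: I=9.6, II=8.72, III=9.76, IV=9.6, V=9.88, VI=9, VII=9.34
Highest average = 9.88 → V.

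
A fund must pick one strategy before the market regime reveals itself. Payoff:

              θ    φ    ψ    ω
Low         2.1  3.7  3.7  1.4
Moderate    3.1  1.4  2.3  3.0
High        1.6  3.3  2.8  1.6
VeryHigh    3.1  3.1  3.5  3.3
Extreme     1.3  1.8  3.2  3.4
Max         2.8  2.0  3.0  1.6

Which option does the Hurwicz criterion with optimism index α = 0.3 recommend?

VeryHigh

Low: 0.3·3.7 + 0.7·1.4 = 2.09
Moderate: 0.3·3.1 + 0.7·1.4 = 1.91
High: 0.3·3.3 + 0.7·1.6 = 2.11
VeryHigh: 0.3·3.5 + 0.7·3.1 = 3.22
Extreme: 0.3·3.4 + 0.7·1.3 = 1.93
Max: 0.3·3.0 + 0.7·1.6 = 2.02
Highest Hurwicz score = 3.22 → VeryHigh.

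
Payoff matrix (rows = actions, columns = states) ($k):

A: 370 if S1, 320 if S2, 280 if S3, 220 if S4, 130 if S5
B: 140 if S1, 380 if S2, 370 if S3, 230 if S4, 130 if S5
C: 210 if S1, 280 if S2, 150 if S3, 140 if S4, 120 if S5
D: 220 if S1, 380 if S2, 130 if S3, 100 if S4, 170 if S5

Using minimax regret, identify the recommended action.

A

Column bests: S1=370, S2=380, S3=370, S4=230, S5=170.
A regrets: 0, 60, 90, 10, 40 → max 90
B regrets: 230, 0, 0, 0, 40 → max 230
C regrets: 160, 100, 220, 90, 50 → max 220
D regrets: 150, 0, 240, 130, 0 → max 240
Smallest max regret = 90 → A.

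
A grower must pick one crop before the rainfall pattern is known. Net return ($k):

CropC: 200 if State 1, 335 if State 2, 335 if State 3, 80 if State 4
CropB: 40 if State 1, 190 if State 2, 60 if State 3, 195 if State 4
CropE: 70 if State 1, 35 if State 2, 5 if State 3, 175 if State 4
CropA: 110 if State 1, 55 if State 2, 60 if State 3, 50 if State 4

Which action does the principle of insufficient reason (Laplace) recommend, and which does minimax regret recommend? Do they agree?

Row averages: CropC=237.5, CropB=121.25, CropE=71.25, CropA=68.75
Highest average = 237.5 → CropC.
Column bests: State 1=200, State 2=335, State 3=335, State 4=195.
CropC regrets: 0, 0, 0, 115 → max 115
CropB regrets: 160, 145, 275, 0 → max 275
CropE regrets: 130, 300, 330, 20 → max 330
CropA regrets: 90, 280, 275, 145 → max 280
Smallest max regret = 115 → CropC.

laplace → CropC; minimax regret → CropC (agree)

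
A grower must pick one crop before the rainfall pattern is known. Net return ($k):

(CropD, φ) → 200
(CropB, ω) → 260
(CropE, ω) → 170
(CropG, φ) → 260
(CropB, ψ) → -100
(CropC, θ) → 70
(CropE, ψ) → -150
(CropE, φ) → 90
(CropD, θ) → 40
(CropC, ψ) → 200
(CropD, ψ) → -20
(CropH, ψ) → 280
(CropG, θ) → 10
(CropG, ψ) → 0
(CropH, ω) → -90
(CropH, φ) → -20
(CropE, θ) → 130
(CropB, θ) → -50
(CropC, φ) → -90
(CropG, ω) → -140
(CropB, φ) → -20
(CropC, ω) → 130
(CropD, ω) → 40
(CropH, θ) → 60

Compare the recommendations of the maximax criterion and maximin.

Row maxima: CropC=200, CropD=200, CropH=280, CropE=170, CropG=260, CropB=260
Best best-case = 280 → CropH.
Row minima: CropC=-90, CropD=-20, CropH=-90, CropE=-150, CropG=-140, CropB=-100
Best worst-case = -20 → CropD.

maximax → CropH; maximin → CropD (disagree)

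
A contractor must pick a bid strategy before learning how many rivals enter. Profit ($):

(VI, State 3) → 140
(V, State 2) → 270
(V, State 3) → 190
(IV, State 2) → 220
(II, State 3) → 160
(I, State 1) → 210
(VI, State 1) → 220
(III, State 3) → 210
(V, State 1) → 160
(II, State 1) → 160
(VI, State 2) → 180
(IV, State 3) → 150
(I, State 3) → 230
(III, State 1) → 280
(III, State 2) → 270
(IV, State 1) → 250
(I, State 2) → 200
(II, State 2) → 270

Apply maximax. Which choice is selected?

III

Row maxima: I=230, II=270, III=280, IV=250, V=270, VI=220
Best best-case = 280 → III.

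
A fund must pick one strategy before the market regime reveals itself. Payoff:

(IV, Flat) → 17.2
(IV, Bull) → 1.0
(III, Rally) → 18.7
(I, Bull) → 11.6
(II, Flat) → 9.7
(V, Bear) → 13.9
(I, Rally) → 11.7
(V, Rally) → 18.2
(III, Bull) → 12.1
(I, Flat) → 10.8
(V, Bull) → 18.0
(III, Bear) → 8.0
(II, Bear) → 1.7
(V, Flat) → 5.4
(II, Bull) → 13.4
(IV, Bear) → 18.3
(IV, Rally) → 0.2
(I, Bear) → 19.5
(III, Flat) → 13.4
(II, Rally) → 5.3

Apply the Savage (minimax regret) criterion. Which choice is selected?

Column bests: Bear=19.5, Flat=17.2, Bull=18.0, Rally=18.7.
I regrets: 0.0, 6.4, 6.4, 7.0 → max 7.0
II regrets: 17.8, 7.5, 4.6, 13.4 → max 17.8
III regrets: 11.5, 3.8, 5.9, 0.0 → max 11.5
IV regrets: 1.2, 0.0, 17.0, 18.5 → max 18.5
V regrets: 5.6, 11.8, 0.0, 0.5 → max 11.8
Smallest max regret = 7.0 → I.

I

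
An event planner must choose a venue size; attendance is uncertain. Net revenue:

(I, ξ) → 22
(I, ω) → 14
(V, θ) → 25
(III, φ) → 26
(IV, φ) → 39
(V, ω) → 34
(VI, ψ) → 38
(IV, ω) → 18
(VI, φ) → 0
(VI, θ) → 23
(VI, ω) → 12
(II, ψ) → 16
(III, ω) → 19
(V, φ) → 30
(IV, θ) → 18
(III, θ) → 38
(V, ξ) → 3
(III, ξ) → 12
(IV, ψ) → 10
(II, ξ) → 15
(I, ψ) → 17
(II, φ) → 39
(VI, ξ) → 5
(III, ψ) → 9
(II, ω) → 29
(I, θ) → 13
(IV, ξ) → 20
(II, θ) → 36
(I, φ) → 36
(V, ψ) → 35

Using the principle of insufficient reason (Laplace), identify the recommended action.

Row averages: I=20.4, II=27, III=20.8, IV=21, V=25.4, VI=15.6
Highest average = 27 → II.

II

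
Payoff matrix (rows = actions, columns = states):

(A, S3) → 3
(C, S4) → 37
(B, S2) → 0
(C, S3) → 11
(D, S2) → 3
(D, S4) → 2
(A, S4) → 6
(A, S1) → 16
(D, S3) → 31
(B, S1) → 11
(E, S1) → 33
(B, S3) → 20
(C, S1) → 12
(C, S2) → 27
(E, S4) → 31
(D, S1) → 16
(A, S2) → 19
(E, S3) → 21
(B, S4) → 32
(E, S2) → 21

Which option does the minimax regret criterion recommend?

Column bests: S1=33, S2=27, S3=31, S4=37.
A regrets: 17, 8, 28, 31 → max 31
B regrets: 22, 27, 11, 5 → max 27
C regrets: 21, 0, 20, 0 → max 21
D regrets: 17, 24, 0, 35 → max 35
E regrets: 0, 6, 10, 6 → max 10
Smallest max regret = 10 → E.

E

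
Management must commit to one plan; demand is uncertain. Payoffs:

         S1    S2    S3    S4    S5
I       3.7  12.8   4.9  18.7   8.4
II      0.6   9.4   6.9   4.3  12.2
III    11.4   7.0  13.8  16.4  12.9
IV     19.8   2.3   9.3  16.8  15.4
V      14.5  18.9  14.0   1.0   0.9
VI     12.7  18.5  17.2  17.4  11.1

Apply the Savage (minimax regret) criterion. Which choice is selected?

VI

Column bests: S1=19.8, S2=18.9, S3=17.2, S4=18.7, S5=15.4.
I regrets: 16.1, 6.1, 12.3, 0.0, 7.0 → max 16.1
II regrets: 19.2, 9.5, 10.3, 14.4, 3.2 → max 19.2
III regrets: 8.4, 11.9, 3.4, 2.3, 2.5 → max 11.9
IV regrets: 0.0, 16.6, 7.9, 1.9, 0.0 → max 16.6
V regrets: 5.3, 0.0, 3.2, 17.7, 14.5 → max 17.7
VI regrets: 7.1, 0.4, 0.0, 1.3, 4.3 → max 7.1
Smallest max regret = 7.1 → VI.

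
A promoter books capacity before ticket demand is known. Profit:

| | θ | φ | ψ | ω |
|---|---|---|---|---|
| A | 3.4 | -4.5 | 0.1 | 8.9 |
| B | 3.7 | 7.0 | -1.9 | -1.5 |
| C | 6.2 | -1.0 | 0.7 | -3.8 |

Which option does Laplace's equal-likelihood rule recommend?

A

Row averages: A=1.975, B=1.825, C=0.525
Highest average = 1.975 → A.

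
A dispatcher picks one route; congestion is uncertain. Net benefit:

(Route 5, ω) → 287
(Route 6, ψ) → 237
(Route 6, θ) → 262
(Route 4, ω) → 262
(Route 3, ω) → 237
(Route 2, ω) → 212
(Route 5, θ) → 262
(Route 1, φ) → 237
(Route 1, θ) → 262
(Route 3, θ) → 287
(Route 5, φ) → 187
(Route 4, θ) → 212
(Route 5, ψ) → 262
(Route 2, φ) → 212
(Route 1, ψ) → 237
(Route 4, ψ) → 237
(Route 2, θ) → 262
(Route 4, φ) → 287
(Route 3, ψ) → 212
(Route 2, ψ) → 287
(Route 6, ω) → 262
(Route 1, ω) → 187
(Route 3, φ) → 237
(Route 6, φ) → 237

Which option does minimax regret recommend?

Column bests: θ=287, φ=287, ψ=287, ω=287.
Route 1 regrets: 25, 50, 50, 100 → max 100
Route 2 regrets: 25, 75, 0, 75 → max 75
Route 3 regrets: 0, 50, 75, 50 → max 75
Route 4 regrets: 75, 0, 50, 25 → max 75
Route 5 regrets: 25, 100, 25, 0 → max 100
Route 6 regrets: 25, 50, 50, 25 → max 50
Smallest max regret = 50 → Route 6.

Route 6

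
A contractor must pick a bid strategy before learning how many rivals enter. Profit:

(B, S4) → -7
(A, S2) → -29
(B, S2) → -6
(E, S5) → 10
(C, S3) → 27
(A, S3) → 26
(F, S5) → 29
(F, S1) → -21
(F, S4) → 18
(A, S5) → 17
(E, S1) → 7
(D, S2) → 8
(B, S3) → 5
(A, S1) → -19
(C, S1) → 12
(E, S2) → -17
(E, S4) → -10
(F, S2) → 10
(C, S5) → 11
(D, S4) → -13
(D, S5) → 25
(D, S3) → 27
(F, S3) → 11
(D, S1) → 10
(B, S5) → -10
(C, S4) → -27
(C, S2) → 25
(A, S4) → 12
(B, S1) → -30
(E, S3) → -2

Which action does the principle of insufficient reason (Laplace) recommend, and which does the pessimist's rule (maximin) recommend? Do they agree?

Row averages: A=1.4, B=-9.6, C=9.6, D=11.4, E=-2.4, F=9.4
Highest average = 11.4 → D.
Row minima: A=-29, B=-30, C=-27, D=-13, E=-17, F=-21
Best worst-case = -13 → D.

laplace → D; maximin → D (agree)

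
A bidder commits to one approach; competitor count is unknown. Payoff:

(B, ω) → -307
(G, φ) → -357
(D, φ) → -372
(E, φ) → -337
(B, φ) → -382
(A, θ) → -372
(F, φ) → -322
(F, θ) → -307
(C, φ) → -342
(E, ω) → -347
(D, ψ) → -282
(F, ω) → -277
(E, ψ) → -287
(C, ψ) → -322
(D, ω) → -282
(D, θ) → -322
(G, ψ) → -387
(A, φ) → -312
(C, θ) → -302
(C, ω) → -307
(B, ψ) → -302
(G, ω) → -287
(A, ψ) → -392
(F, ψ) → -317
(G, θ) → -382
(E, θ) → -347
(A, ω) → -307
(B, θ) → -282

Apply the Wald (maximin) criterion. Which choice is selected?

F

Row minima: A=-392, B=-382, C=-342, D=-372, E=-347, F=-322, G=-387
Best worst-case = -322 → F.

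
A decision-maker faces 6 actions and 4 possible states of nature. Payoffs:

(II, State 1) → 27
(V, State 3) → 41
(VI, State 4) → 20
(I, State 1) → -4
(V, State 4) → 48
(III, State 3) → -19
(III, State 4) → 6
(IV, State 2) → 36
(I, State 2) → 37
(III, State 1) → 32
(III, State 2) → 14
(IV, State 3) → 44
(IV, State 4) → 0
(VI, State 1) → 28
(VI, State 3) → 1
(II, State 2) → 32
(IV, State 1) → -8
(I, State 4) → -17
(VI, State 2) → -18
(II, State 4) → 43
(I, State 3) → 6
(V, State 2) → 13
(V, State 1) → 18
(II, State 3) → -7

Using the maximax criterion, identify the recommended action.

V

Row maxima: I=37, II=43, III=32, IV=44, V=48, VI=28
Best best-case = 48 → V.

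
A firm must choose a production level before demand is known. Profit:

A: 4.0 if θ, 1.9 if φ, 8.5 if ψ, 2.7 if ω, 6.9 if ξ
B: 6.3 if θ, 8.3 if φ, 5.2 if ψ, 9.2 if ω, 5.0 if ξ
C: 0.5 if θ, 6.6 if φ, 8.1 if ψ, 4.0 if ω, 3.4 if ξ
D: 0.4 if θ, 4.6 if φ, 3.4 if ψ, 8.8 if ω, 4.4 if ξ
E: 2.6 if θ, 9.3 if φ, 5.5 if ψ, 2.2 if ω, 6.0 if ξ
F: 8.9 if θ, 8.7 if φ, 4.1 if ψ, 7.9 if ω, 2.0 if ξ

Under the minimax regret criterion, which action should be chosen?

B

Column bests: θ=8.9, φ=9.3, ψ=8.5, ω=9.2, ξ=6.9.
A regrets: 4.9, 7.4, 0.0, 6.5, 0.0 → max 7.4
B regrets: 2.6, 1.0, 3.3, 0.0, 1.9 → max 3.3
C regrets: 8.4, 2.7, 0.4, 5.2, 3.5 → max 8.4
D regrets: 8.5, 4.7, 5.1, 0.4, 2.5 → max 8.5
E regrets: 6.3, 0.0, 3.0, 7.0, 0.9 → max 7.0
F regrets: 0.0, 0.6, 4.4, 1.3, 4.9 → max 4.9
Smallest max regret = 3.3 → B.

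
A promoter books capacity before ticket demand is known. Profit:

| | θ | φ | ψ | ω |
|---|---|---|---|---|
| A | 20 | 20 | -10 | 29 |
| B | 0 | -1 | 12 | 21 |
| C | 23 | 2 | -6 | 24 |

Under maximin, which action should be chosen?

Row minima: A=-10, B=-1, C=-6
Best worst-case = -1 → B.

B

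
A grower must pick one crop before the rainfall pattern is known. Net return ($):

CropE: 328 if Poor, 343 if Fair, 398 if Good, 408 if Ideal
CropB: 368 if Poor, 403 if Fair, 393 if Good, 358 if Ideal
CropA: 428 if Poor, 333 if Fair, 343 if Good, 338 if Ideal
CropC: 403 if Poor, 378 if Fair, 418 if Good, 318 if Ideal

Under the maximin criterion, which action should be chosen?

Row minima: CropE=328, CropB=358, CropA=333, CropC=318
Best worst-case = 358 → CropB.

CropB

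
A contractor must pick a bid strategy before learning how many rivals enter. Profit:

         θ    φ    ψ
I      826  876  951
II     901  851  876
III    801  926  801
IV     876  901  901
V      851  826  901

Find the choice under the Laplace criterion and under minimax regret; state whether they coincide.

laplace → IV; minimax regret → IV (agree)

Row averages: I=2653/3, II=876, III=2528/3, IV=2678/3, V=2578/3
Highest average = 2678/3 → IV.
Column bests: θ=901, φ=926, ψ=951.
I regrets: 75, 50, 0 → max 75
II regrets: 0, 75, 75 → max 75
III regrets: 100, 0, 150 → max 150
IV regrets: 25, 25, 50 → max 50
V regrets: 50, 100, 50 → max 100
Smallest max regret = 50 → IV.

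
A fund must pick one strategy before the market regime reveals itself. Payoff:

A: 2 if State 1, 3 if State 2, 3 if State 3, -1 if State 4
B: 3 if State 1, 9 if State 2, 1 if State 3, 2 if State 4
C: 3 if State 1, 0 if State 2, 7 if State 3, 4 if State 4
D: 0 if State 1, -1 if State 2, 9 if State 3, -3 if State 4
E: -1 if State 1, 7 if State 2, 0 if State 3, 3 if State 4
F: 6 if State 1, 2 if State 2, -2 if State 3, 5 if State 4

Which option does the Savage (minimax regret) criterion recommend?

A

Column bests: State 1=6, State 2=9, State 3=9, State 4=5.
A regrets: 4, 6, 6, 6 → max 6
B regrets: 3, 0, 8, 3 → max 8
C regrets: 3, 9, 2, 1 → max 9
D regrets: 6, 10, 0, 8 → max 10
E regrets: 7, 2, 9, 2 → max 9
F regrets: 0, 7, 11, 0 → max 11
Smallest max regret = 6 → A.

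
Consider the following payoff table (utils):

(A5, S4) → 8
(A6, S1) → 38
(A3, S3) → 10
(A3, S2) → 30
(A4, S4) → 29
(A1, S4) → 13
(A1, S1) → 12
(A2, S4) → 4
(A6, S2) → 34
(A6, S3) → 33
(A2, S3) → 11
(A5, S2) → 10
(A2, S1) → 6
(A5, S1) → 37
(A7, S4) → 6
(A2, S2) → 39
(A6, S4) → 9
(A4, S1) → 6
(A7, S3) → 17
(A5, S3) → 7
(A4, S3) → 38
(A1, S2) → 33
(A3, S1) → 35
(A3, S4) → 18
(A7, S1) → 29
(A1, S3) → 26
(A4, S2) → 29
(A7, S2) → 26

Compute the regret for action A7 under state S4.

Best payoff under S4 is 29.
Regret = 29 − 6 = 23.

23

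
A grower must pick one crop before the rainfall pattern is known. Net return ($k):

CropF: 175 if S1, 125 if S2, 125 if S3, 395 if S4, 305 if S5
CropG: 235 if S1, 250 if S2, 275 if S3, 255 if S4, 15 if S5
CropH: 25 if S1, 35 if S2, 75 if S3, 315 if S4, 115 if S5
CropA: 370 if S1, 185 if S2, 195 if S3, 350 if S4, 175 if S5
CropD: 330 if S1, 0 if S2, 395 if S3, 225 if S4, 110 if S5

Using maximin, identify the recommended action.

CropA

Row minima: CropF=125, CropG=15, CropH=25, CropA=175, CropD=0
Best worst-case = 175 → CropA.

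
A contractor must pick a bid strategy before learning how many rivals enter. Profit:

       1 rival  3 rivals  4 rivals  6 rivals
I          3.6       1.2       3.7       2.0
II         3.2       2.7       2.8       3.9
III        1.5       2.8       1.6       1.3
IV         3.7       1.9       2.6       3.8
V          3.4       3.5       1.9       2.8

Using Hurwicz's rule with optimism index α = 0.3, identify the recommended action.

I: 0.3·3.7 + 0.7·1.2 = 1.95
II: 0.3·3.9 + 0.7·2.7 = 3.06
III: 0.3·2.8 + 0.7·1.3 = 1.75
IV: 0.3·3.8 + 0.7·1.9 = 2.47
V: 0.3·3.5 + 0.7·1.9 = 2.38
Highest Hurwicz score = 3.06 → II.

II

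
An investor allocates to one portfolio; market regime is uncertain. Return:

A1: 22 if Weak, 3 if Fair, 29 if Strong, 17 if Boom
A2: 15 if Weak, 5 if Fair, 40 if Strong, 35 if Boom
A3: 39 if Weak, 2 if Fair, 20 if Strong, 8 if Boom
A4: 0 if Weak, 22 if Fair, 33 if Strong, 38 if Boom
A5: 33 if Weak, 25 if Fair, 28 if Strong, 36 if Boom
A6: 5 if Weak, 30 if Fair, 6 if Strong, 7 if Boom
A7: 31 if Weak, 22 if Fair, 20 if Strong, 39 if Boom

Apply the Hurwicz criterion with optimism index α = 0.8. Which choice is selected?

A1: 0.8·29 + 0.2·3 = 23.8
A2: 0.8·40 + 0.2·5 = 33
A3: 0.8·39 + 0.2·2 = 31.6
A4: 0.8·38 + 0.2·0 = 30.4
A5: 0.8·36 + 0.2·25 = 33.8
A6: 0.8·30 + 0.2·5 = 25
A7: 0.8·39 + 0.2·20 = 35.2
Highest Hurwicz score = 35.2 → A7.

A7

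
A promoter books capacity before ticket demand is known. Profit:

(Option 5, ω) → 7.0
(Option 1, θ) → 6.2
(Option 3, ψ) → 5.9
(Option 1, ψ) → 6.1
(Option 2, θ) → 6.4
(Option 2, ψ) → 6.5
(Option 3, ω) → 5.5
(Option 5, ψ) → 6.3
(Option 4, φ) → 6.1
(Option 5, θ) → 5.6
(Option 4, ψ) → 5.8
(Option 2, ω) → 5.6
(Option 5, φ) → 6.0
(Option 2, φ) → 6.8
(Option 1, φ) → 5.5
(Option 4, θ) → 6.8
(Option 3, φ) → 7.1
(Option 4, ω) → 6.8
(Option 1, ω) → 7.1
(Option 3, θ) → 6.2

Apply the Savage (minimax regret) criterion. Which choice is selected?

Column bests: θ=6.8, φ=7.1, ψ=6.5, ω=7.1.
Option 1 regrets: 0.6, 1.6, 0.4, 0.0 → max 1.6
Option 2 regrets: 0.4, 0.3, 0.0, 1.5 → max 1.5
Option 3 regrets: 0.6, 0.0, 0.6, 1.6 → max 1.6
Option 4 regrets: 0.0, 1.0, 0.7, 0.3 → max 1.0
Option 5 regrets: 1.2, 1.1, 0.2, 0.1 → max 1.2
Smallest max regret = 1.0 → Option 4.

Option 4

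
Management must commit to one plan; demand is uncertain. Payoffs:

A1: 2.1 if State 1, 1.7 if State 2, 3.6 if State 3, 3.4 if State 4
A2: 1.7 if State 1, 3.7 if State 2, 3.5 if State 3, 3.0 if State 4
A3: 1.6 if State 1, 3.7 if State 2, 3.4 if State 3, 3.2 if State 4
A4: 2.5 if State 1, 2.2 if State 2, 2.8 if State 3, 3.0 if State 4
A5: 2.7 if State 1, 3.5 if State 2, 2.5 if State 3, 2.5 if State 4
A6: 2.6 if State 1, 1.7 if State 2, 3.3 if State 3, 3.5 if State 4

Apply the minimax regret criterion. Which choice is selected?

A2

Column bests: State 1=2.7, State 2=3.7, State 3=3.6, State 4=3.5.
A1 regrets: 0.6, 2.0, 0.0, 0.1 → max 2.0
A2 regrets: 1.0, 0.0, 0.1, 0.5 → max 1.0
A3 regrets: 1.1, 0.0, 0.2, 0.3 → max 1.1
A4 regrets: 0.2, 1.5, 0.8, 0.5 → max 1.5
A5 regrets: 0.0, 0.2, 1.1, 1.0 → max 1.1
A6 regrets: 0.1, 2.0, 0.3, 0.0 → max 2.0
Smallest max regret = 1.0 → A2.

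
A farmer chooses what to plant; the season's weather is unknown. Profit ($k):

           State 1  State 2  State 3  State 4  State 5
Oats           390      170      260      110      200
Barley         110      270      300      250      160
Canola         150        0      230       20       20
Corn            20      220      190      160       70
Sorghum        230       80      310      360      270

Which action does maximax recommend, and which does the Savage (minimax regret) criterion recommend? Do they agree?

maximax → Oats; minimax regret → Sorghum (disagree)

Row maxima: Oats=390, Barley=300, Canola=230, Corn=220, Sorghum=360
Best best-case = 390 → Oats.
Column bests: State 1=390, State 2=270, State 3=310, State 4=360, State 5=270.
Oats regrets: 0, 100, 50, 250, 70 → max 250
Barley regrets: 280, 0, 10, 110, 110 → max 280
Canola regrets: 240, 270, 80, 340, 250 → max 340
Corn regrets: 370, 50, 120, 200, 200 → max 370
Sorghum regrets: 160, 190, 0, 0, 0 → max 190
Smallest max regret = 190 → Sorghum.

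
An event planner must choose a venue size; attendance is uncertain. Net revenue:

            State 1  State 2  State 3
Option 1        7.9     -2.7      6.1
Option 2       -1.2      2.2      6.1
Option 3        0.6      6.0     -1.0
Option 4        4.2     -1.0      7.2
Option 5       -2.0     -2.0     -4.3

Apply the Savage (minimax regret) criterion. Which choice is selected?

Option 4

Column bests: State 1=7.9, State 2=6.0, State 3=7.2.
Option 1 regrets: 0.0, 8.7, 1.1 → max 8.7
Option 2 regrets: 9.1, 3.8, 1.1 → max 9.1
Option 3 regrets: 7.3, 0.0, 8.2 → max 8.2
Option 4 regrets: 3.7, 7.0, 0.0 → max 7.0
Option 5 regrets: 9.9, 8.0, 11.5 → max 11.5
Smallest max regret = 7.0 → Option 4.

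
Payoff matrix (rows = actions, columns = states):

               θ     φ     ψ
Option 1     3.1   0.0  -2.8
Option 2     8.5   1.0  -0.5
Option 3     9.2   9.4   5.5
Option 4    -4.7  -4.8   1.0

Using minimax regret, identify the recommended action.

Option 3

Column bests: θ=9.2, φ=9.4, ψ=5.5.
Option 1 regrets: 6.1, 9.4, 8.3 → max 9.4
Option 2 regrets: 0.7, 8.4, 6.0 → max 8.4
Option 3 regrets: 0.0, 0.0, 0.0 → max 0.0
Option 4 regrets: 13.9, 14.2, 4.5 → max 14.2
Smallest max regret = 0.0 → Option 3.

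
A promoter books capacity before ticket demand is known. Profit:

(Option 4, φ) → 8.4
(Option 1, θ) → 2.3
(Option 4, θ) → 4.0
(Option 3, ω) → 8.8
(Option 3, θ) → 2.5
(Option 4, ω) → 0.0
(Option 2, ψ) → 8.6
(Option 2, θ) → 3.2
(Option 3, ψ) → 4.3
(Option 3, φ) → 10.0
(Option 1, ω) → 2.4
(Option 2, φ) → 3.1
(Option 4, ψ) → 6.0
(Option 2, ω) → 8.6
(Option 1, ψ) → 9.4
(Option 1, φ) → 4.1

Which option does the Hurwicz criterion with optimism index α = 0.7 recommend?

Option 3

Option 1: 0.7·9.4 + 0.3·2.3 = 7.27
Option 2: 0.7·8.6 + 0.3·3.1 = 6.95
Option 3: 0.7·10.0 + 0.3·2.5 = 7.75
Option 4: 0.7·8.4 + 0.3·0.0 = 5.88
Highest Hurwicz score = 7.75 → Option 3.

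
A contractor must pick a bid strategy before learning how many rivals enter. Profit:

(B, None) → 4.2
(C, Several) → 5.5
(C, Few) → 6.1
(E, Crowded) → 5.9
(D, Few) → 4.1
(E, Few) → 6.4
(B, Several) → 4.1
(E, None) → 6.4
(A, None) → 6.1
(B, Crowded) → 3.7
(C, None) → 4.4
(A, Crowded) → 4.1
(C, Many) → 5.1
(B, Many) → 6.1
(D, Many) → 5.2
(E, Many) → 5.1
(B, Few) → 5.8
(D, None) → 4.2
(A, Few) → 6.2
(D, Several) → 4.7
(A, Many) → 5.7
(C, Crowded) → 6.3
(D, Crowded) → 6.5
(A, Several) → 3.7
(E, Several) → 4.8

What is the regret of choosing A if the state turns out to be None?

Best payoff under None is 6.4.
Regret = 6.4 − 6.1 = 0.3.

0.3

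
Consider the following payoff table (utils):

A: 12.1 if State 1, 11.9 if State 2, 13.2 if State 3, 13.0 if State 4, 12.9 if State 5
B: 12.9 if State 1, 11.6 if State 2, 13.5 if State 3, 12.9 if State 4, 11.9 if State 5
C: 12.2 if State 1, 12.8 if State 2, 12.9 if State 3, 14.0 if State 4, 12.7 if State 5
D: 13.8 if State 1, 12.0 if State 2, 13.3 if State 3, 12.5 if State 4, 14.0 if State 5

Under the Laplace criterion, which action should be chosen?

Row averages: A=12.62, B=12.56, C=12.92, D=13.12
Highest average = 13.12 → D.

D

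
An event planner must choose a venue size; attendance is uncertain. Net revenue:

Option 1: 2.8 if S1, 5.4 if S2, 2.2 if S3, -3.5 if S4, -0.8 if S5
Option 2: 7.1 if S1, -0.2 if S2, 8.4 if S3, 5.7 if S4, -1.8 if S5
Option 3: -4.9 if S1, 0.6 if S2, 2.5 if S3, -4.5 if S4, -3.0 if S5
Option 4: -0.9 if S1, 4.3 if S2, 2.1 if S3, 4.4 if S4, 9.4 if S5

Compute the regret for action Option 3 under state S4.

10.2

Best payoff under S4 is 5.7.
Regret = 5.7 − (-4.5) = 10.2.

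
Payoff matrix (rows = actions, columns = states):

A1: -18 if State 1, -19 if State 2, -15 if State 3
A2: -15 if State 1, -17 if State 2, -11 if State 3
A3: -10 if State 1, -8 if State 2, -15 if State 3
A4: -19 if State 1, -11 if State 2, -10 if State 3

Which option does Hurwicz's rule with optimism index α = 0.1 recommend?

A1: 0.1·(-15) + 0.9·(-19) = -18.6
A2: 0.1·(-11) + 0.9·(-17) = -16.4
A3: 0.1·(-8) + 0.9·(-15) = -14.3
A4: 0.1·(-10) + 0.9·(-19) = -18.1
Highest Hurwicz score = -14.3 → A3.

A3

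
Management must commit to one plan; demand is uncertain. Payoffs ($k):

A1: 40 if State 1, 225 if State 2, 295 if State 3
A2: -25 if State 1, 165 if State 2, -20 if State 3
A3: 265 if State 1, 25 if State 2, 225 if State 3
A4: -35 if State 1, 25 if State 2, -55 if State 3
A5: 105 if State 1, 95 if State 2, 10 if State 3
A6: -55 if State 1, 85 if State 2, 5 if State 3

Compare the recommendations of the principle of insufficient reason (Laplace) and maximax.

Row averages: A1=560/3, A2=40, A3=515/3, A4=-65/3, A5=70, A6=35/3
Highest average = 560/3 → A1.
Row maxima: A1=295, A2=165, A3=265, A4=25, A5=105, A6=85
Best best-case = 295 → A1.

laplace → A1; maximax → A1 (agree)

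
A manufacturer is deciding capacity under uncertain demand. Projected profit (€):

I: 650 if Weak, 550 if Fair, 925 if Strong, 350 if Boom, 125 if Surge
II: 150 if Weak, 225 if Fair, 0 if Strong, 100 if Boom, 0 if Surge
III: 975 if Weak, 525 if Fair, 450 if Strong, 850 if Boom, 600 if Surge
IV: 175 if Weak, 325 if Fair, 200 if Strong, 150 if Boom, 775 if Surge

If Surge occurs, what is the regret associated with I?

Best payoff under Surge is 775.
Regret = 775 − 125 = 650.

650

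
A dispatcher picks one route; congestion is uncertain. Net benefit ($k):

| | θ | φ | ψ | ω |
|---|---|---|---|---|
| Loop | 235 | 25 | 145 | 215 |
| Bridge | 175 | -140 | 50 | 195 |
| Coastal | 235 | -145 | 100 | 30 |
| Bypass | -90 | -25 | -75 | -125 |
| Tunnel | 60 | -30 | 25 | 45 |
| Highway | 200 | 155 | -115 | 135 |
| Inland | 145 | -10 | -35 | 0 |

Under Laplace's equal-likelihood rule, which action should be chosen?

Row averages: Loop=155, Bridge=70, Coastal=55, Bypass=-78.75, Tunnel=25, Highway=93.75, Inland=25
Highest average = 155 → Loop.

Loop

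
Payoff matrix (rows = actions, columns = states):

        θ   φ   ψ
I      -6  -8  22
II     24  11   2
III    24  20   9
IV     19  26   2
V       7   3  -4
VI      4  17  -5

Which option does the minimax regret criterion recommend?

Column bests: θ=24, φ=26, ψ=22.
I regrets: 30, 34, 0 → max 34
II regrets: 0, 15, 20 → max 20
III regrets: 0, 6, 13 → max 13
IV regrets: 5, 0, 20 → max 20
V regrets: 17, 23, 26 → max 26
VI regrets: 20, 9, 27 → max 27
Smallest max regret = 13 → III.

III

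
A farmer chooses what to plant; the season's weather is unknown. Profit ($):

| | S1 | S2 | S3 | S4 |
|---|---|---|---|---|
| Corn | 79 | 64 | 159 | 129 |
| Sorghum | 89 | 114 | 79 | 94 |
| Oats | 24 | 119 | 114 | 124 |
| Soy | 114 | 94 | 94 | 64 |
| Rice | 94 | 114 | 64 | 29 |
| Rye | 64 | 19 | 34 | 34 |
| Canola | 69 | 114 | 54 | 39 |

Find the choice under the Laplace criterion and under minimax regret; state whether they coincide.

laplace → Corn; minimax regret → Corn (agree)

Row averages: Corn=107.75, Sorghum=94, Oats=95.25, Soy=91.5, Rice=75.25, Rye=37.75, Canola=69
Highest average = 107.75 → Corn.
Column bests: S1=114, S2=119, S3=159, S4=129.
Corn regrets: 35, 55, 0, 0 → max 55
Sorghum regrets: 25, 5, 80, 35 → max 80
Oats regrets: 90, 0, 45, 5 → max 90
Soy regrets: 0, 25, 65, 65 → max 65
Rice regrets: 20, 5, 95, 100 → max 100
Rye regrets: 50, 100, 125, 95 → max 125
Canola regrets: 45, 5, 105, 90 → max 105
Smallest max regret = 55 → Corn.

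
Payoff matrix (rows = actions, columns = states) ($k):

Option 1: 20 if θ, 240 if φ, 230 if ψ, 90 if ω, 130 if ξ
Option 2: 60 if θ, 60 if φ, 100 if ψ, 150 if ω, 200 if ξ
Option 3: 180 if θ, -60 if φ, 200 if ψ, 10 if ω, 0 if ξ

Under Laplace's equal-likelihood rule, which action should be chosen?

Option 1

Row averages: Option 1=142, Option 2=114, Option 3=66
Highest average = 142 → Option 1.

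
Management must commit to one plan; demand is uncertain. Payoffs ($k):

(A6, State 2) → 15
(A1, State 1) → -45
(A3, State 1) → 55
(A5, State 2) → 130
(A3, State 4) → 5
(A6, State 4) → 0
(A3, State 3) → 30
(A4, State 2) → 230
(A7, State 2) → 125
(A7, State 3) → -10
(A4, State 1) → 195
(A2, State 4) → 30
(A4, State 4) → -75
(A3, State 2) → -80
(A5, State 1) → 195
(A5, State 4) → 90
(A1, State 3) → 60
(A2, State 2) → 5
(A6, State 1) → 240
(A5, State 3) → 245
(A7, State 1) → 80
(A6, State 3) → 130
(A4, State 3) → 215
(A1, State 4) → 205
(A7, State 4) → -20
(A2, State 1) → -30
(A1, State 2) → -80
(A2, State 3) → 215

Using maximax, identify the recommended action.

Row maxima: A1=205, A2=215, A3=55, A4=230, A5=245, A6=240, A7=125
Best best-case = 245 → A5.

A5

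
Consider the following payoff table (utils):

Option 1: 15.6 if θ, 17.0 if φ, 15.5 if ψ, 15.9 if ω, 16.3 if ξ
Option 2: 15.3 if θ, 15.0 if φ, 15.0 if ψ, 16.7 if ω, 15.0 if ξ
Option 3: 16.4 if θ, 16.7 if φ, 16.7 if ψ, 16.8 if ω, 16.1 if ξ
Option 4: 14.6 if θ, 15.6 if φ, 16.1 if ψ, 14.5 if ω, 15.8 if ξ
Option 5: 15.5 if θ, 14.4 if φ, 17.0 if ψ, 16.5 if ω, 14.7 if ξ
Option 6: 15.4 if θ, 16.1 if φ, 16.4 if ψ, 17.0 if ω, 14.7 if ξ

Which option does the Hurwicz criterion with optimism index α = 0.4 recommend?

Option 1: 0.4·17.0 + 0.6·15.5 = 16.1
Option 2: 0.4·16.7 + 0.6·15.0 = 15.68
Option 3: 0.4·16.8 + 0.6·16.1 = 16.38
Option 4: 0.4·16.1 + 0.6·14.5 = 15.14
Option 5: 0.4·17.0 + 0.6·14.4 = 15.44
Option 6: 0.4·17.0 + 0.6·14.7 = 15.62
Highest Hurwicz score = 16.38 → Option 3.

Option 3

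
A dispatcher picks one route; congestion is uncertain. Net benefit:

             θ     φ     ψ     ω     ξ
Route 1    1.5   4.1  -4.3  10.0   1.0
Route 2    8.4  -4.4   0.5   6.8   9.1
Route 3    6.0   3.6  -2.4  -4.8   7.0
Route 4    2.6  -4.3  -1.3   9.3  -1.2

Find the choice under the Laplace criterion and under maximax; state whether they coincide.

laplace → Route 2; maximax → Route 1 (disagree)

Row averages: Route 1=2.46, Route 2=4.08, Route 3=1.88, Route 4=1.02
Highest average = 4.08 → Route 2.
Row maxima: Route 1=10.0, Route 2=9.1, Route 3=7.0, Route 4=9.3
Best best-case = 10.0 → Route 1.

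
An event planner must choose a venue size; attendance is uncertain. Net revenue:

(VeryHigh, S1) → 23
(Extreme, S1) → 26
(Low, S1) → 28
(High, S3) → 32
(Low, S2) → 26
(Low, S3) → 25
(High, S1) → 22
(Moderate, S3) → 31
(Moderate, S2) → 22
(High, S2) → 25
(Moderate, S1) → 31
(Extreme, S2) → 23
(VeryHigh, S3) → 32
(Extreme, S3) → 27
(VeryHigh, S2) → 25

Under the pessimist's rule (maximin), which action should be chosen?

Low

Row minima: Low=25, Moderate=22, High=22, VeryHigh=23, Extreme=23
Best worst-case = 25 → Low.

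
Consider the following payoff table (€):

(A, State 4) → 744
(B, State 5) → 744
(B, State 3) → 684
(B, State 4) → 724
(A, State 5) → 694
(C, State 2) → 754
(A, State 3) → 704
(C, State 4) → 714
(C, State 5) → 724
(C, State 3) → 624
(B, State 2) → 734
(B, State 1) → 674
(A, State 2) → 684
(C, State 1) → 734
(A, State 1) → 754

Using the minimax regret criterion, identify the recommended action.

A

Column bests: State 1=754, State 2=754, State 3=704, State 4=744, State 5=744.
A regrets: 0, 70, 0, 0, 50 → max 70
B regrets: 80, 20, 20, 20, 0 → max 80
C regrets: 20, 0, 80, 30, 20 → max 80
Smallest max regret = 70 → A.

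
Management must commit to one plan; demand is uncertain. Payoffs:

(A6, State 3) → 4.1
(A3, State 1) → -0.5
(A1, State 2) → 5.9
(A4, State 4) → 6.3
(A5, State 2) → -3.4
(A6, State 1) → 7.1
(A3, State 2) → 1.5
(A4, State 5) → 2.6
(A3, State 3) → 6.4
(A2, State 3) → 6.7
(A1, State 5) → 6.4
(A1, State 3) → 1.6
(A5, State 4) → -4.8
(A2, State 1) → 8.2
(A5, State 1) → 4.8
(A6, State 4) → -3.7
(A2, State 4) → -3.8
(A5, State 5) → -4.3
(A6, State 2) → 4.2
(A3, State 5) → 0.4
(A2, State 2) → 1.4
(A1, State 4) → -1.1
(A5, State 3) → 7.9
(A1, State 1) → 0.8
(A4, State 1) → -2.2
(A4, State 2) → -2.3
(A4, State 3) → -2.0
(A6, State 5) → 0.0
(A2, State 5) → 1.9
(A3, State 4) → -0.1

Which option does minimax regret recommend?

Column bests: State 1=8.2, State 2=5.9, State 3=7.9, State 4=6.3, State 5=6.4.
A1 regrets: 7.4, 0.0, 6.3, 7.4, 0.0 → max 7.4
A2 regrets: 0.0, 4.5, 1.2, 10.1, 4.5 → max 10.1
A3 regrets: 8.7, 4.4, 1.5, 6.4, 6.0 → max 8.7
A4 regrets: 10.4, 8.2, 9.9, 0.0, 3.8 → max 10.4
A5 regrets: 3.4, 9.3, 0.0, 11.1, 10.7 → max 11.1
A6 regrets: 1.1, 1.7, 3.8, 10.0, 6.4 → max 10.0
Smallest max regret = 7.4 → A1.

A1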